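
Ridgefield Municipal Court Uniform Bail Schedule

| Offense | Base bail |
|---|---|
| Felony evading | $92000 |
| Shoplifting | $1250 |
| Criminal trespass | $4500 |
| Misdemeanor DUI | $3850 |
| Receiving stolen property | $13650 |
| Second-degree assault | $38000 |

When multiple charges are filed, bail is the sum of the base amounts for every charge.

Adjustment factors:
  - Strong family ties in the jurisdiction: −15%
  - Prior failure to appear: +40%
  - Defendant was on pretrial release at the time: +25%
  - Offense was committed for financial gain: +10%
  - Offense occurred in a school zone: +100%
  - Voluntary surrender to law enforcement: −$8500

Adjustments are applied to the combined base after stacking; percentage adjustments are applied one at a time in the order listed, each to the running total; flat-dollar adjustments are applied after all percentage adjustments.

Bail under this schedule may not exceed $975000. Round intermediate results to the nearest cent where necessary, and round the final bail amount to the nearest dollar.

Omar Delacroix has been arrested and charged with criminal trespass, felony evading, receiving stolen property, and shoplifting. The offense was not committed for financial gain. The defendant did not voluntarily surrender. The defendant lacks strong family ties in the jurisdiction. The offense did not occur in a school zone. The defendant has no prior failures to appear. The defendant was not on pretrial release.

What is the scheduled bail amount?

$111400

Base amounts from the schedule: criminal trespass $4500; felony evading $92000; receiving stolen property $13650; shoplifting $1250.
Stacking rule: sum of all bases. $4500 + $92000 + $13650 + $1250 = $111400.
No adjustment factors apply to this defendant.
$111400 is within the $975000 maximum.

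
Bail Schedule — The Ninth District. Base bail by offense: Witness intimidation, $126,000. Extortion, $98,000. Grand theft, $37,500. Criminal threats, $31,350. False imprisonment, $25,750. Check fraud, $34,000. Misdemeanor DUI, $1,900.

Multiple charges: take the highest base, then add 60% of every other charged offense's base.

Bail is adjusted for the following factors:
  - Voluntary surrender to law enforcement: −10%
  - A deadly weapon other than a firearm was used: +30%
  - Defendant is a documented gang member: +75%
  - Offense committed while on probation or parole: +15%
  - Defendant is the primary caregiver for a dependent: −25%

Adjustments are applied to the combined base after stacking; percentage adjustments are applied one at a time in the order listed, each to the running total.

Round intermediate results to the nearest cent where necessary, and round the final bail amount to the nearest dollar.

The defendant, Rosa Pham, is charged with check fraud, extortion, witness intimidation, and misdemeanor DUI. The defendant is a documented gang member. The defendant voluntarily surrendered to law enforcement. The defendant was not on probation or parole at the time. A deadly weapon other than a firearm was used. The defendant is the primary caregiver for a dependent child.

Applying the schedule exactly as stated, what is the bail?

$316,861

Base amounts from the schedule: check fraud $34,000; extortion $98,000; witness intimidation $126,000; misdemeanor DUI $1,900.
Stacking rule: highest base plus 60% of each additional charge. Highest is witness intimidation at $126,000. Additional: $34,000 × 60% = $20,400; $98,000 × 60% = $58,800; $1,900 × 60% = $1,140. Combined base = $126,000 + $80,340 = $206,340.
Voluntary surrender to law enforcement (−10%): $206,340 × 0.9 = $185,706.
A deadly weapon other than a firearm was used (+30%): $185,706 × 1.3 = $241,417.80.
Defendant is a documented gang member (+75%): $241,417.80 × 1.75 = $422,481.15.
Defendant is the primary caregiver for a dependent (−25%): $422,481.15 × 0.75 = $316,860.86.
Rounded to the nearest dollar: $316,861.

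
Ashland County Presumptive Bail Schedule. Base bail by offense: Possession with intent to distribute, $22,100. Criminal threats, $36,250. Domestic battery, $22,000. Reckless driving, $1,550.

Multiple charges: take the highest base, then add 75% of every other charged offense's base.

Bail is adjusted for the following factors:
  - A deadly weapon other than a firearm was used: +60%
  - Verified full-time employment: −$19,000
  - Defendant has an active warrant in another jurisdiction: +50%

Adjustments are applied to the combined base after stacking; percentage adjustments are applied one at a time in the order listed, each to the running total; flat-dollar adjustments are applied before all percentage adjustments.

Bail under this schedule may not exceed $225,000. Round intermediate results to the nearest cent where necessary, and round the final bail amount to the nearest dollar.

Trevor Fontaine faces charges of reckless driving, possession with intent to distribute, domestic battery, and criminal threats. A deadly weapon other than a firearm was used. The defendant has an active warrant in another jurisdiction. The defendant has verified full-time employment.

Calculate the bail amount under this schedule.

Base amounts from the schedule: reckless driving $1,550; possession with intent to distribute $22,100; domestic battery $22,000; criminal threats $36,250.
Stacking rule: highest base plus 75% of each additional charge. Highest is criminal threats at $36,250. Additional: $1,550 × 75% = $1,162.50; $22,100 × 75% = $16,575; $22,000 × 75% = $16,500. Combined base = $36,250 + $34,237.50 = $70,487.50.
Verified full-time employment (−$19,000 flat): $70,487.50 − $19,000 = $51,487.50.
A deadly weapon other than a firearm was used (+60%): $51,487.50 × 1.6 = $82,380.
Defendant has an active warrant in another jurisdiction (+50%): $82,380 × 1.5 = $123,570.
$123,570 is within the $225,000 maximum.

$123,570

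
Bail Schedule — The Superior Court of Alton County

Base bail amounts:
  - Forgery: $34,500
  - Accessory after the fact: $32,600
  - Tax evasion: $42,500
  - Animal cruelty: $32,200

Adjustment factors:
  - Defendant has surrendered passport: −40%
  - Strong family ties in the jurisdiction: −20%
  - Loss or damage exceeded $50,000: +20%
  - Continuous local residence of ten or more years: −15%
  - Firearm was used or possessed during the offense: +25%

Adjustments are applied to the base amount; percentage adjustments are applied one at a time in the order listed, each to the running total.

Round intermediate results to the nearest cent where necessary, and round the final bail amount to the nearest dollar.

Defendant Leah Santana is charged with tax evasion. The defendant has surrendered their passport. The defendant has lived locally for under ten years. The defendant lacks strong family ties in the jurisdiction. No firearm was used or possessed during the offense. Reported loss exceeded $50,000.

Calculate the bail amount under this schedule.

Base amounts from the schedule: tax evasion $42,500.
Single charge. Combined base = $42,500.
Defendant has surrendered passport (−40%): $42,500 × 0.6 = $25,500.
Loss or damage exceeded $50,000 (+20%): $25,500 × 1.2 = $30,600.

$30,600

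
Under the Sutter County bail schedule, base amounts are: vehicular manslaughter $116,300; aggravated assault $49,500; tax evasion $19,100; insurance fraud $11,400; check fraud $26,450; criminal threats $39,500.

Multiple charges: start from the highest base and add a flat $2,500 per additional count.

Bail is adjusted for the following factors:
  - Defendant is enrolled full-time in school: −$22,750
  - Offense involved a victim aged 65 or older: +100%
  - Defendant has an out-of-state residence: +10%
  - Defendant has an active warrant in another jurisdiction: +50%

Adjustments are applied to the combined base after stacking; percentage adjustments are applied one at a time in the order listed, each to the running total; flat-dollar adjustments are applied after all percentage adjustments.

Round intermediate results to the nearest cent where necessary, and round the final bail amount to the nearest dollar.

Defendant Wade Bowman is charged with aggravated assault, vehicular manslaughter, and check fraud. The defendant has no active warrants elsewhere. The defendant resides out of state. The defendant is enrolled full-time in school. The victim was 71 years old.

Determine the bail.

$244,110

Base amounts from the schedule: aggravated assault $49,500; vehicular manslaughter $116,300; check fraud $26,450.
Stacking rule: highest base plus $2,500 per additional charge. Highest is vehicular manslaughter at $116,300; 2 additional charges → +$5,000. Combined base = $121,300.
Offense involved a victim aged 65 or older (+100%): $121,300 × 2 = $242,600.
Defendant has an out-of-state residence (+10%): $242,600 × 1.1 = $266,860.
Defendant is enrolled full-time in school (−$22,750 flat): $266,860 − $22,750 = $244,110.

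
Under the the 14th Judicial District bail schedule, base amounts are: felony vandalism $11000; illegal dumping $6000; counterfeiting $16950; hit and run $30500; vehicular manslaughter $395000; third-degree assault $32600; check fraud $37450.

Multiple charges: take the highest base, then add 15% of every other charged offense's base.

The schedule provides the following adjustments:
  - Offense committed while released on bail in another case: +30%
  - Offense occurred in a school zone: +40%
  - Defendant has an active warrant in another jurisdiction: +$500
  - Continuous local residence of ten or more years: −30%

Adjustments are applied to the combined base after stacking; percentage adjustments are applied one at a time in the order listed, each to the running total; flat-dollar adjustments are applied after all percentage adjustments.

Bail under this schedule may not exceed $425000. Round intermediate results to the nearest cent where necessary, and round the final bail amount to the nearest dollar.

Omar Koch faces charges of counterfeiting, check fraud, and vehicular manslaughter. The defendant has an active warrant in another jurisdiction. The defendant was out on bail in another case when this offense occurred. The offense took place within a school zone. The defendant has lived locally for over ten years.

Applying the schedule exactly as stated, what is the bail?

$425000

Base amounts from the schedule: counterfeiting $16950; check fraud $37450; vehicular manslaughter $395000.
Stacking rule: highest base plus 15% of each additional charge. Highest is vehicular manslaughter at $395000. Additional: $16950 × 15% = $2542.50; $37450 × 15% = $5617.50. Combined base = $395000 + $8160 = $403160.
Offense committed while released on bail in another case (+30%): $403160 × 1.3 = $524108.
Offense occurred in a school zone (+40%): $524108 × 1.4 = $733751.20.
Continuous local residence of ten or more years (−30%): $733751.20 × 0.7 = $513625.84.
Defendant has an active warrant in another jurisdiction (+$500 flat): $513625.84 + $500 = $514125.84.
Result $514125.84 exceeds the maximum of $425000; bail is capped at $425000.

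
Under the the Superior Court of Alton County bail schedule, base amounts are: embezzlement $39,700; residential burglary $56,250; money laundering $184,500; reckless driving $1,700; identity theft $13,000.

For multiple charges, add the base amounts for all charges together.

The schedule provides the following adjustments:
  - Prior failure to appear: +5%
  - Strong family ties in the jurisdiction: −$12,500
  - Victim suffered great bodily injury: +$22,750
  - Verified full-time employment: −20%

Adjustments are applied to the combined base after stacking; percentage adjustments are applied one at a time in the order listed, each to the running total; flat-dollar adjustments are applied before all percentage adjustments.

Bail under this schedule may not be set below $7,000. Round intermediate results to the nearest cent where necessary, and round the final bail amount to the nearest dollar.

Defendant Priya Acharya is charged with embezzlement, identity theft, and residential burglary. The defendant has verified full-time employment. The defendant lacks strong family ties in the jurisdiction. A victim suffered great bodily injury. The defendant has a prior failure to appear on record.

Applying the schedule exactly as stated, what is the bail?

$110,628

Base amounts from the schedule: embezzlement $39,700; identity theft $13,000; residential burglary $56,250.
Stacking rule: sum of all bases. $39,700 + $13,000 + $56,250 = $108,950.
Victim suffered great bodily injury (+$22,750 flat): $108,950 + $22,750 = $131,700.
Prior failure to appear (+5%): $131,700 × 1.05 = $138,285.
Verified full-time employment (−20%): $138,285 × 0.8 = $110,628.
$110,628 is at or above the $7,000 minimum.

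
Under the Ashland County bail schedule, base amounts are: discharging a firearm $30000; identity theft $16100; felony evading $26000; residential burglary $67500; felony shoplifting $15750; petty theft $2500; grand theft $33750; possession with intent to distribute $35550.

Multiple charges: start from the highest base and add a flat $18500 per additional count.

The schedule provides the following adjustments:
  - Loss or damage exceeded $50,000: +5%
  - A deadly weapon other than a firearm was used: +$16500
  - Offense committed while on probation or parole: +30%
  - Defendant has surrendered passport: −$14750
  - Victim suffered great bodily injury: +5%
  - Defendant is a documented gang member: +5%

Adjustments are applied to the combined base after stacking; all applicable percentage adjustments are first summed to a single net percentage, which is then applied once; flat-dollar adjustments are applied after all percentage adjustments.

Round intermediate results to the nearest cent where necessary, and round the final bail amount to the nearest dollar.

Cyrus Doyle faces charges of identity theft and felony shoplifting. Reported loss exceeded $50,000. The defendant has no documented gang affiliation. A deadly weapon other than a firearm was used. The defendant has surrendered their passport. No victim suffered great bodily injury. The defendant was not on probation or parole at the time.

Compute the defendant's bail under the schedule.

Base amounts from the schedule: identity theft $16100; felony shoplifting $15750.
Stacking rule: highest base plus $18500 per additional charge. Highest is identity theft at $16100; 1 additional charge → +$18500. Combined base = $34600.
Loss or damage exceeded $50,000 (+5%): $34600 × 1.05 = $36330.
A deadly weapon other than a firearm was used (+$16500 flat): $36330 + $16500 = $52830.
Defendant has surrendered passport (−$14750 flat): $52830 − $14750 = $38080.

$38080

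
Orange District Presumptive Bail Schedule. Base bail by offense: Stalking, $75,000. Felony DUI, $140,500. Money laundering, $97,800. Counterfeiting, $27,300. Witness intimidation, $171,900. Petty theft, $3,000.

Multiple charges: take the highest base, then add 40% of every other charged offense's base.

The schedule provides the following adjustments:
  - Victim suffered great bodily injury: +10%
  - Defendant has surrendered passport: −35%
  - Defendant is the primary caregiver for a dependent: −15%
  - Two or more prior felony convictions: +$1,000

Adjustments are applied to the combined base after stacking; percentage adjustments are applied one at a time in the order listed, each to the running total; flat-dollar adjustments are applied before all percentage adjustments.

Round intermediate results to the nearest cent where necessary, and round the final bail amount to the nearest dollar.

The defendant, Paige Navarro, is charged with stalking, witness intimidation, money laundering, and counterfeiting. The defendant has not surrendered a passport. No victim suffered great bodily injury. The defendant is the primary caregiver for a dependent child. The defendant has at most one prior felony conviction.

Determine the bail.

$214,149

Base amounts from the schedule: stalking $75,000; witness intimidation $171,900; money laundering $97,800; counterfeiting $27,300.
Stacking rule: highest base plus 40% of each additional charge. Highest is witness intimidation at $171,900. Additional: $75,000 × 40% = $30,000; $97,800 × 40% = $39,120; $27,300 × 40% = $10,920. Combined base = $171,900 + $80,040 = $251,940.
Defendant is the primary caregiver for a dependent (−15%): $251,940 × 0.85 = $214,149.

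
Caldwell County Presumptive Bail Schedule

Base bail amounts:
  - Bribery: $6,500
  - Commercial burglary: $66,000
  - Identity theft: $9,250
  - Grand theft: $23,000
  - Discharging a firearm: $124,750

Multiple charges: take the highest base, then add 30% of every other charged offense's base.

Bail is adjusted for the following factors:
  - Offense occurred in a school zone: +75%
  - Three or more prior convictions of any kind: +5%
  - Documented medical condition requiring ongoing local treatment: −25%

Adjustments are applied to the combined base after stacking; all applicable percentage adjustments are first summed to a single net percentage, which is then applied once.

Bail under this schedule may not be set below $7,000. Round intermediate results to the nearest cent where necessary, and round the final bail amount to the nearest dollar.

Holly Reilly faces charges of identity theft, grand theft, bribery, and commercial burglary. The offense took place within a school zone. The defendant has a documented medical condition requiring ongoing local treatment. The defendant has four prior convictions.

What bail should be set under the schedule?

Base amounts from the schedule: identity theft $9,250; grand theft $23,000; bribery $6,500; commercial burglary $66,000.
Stacking rule: highest base plus 30% of each additional charge. Highest is commercial burglary at $66,000. Additional: $9,250 × 30% = $2,775; $23,000 × 30% = $6,900; $6,500 × 30% = $1,950. Combined base = $66,000 + $11,625 = $77,625.
Net percentage adjustment: +75% +5% −25% = +55%. $77,625 × 1.55 = $120,318.75.
$120,318.75 is at or above the $7,000 minimum.
Rounded to the nearest dollar: $120,319.

$120,319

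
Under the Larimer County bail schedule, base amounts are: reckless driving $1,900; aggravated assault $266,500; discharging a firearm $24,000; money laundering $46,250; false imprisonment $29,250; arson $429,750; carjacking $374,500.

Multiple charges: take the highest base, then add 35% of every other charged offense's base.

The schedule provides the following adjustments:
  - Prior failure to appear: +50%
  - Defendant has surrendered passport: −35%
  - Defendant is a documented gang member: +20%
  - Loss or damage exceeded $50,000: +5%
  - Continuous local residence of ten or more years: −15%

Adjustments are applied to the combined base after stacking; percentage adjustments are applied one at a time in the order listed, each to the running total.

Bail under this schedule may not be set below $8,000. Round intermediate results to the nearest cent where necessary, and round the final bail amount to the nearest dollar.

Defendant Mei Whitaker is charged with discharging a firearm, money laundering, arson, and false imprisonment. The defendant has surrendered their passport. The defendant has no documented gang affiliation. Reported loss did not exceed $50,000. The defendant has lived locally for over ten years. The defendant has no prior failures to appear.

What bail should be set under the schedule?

Base amounts from the schedule: discharging a firearm $24,000; money laundering $46,250; arson $429,750; false imprisonment $29,250.
Stacking rule: highest base plus 35% of each additional charge. Highest is arson at $429,750. Additional: $24,000 × 35% = $8,400; $46,250 × 35% = $16,187.50; $29,250 × 35% = $10,237.50. Combined base = $429,750 + $34,825 = $464,575.
Defendant has surrendered passport (−35%): $464,575 × 0.65 = $301,973.75.
Continuous local residence of ten or more years (−15%): $301,973.75 × 0.85 = $256,677.69.
$256,677.69 is at or above the $8,000 minimum.
Rounded to the nearest dollar: $256,678.

$256,678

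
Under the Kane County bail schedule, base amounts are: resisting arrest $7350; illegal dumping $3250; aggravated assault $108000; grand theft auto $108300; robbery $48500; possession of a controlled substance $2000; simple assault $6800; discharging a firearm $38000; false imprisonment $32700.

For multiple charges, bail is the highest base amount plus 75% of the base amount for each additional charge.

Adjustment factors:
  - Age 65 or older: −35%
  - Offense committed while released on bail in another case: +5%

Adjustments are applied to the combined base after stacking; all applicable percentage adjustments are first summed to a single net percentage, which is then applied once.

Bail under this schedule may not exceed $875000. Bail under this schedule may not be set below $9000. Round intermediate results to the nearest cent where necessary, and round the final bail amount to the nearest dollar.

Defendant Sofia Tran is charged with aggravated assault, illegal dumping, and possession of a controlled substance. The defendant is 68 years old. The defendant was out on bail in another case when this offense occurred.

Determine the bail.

$78356

Base amounts from the schedule: aggravated assault $108000; illegal dumping $3250; possession of a controlled substance $2000.
Stacking rule: highest base plus 75% of each additional charge. Highest is aggravated assault at $108000. Additional: $3250 × 75% = $2437.50; $2000 × 75% = $1500. Combined base = $108000 + $3937.50 = $111937.50.
Net percentage adjustment: −35% +5% = −30%. $111937.50 × 0.7 = $78356.25.
$78356.25 is within the $875000 maximum.
$78356.25 is at or above the $9000 minimum.
Rounded to the nearest dollar: $78356.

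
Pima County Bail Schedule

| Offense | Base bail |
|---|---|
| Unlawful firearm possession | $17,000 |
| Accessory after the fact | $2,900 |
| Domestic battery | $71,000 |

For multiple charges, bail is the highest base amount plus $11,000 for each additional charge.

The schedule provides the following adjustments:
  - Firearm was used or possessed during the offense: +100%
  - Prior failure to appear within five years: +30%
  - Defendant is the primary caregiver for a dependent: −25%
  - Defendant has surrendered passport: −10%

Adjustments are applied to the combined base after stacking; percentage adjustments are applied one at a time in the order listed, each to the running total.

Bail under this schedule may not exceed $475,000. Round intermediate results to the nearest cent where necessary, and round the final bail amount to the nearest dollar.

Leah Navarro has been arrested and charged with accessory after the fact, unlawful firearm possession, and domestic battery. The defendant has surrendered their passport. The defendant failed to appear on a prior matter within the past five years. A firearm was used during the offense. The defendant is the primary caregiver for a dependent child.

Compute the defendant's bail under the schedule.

$163,215

Base amounts from the schedule: accessory after the fact $2,900; unlawful firearm possession $17,000; domestic battery $71,000.
Stacking rule: highest base plus $11,000 per additional charge. Highest is domestic battery at $71,000; 2 additional charges → +$22,000. Combined base = $93,000.
Firearm was used or possessed during the offense (+100%): $93,000 × 2 = $186,000.
Prior failure to appear within five years (+30%): $186,000 × 1.3 = $241,800.
Defendant is the primary caregiver for a dependent (−25%): $241,800 × 0.75 = $181,350.
Defendant has surrendered passport (−10%): $181,350 × 0.9 = $163,215.
$163,215 is within the $475,000 maximum.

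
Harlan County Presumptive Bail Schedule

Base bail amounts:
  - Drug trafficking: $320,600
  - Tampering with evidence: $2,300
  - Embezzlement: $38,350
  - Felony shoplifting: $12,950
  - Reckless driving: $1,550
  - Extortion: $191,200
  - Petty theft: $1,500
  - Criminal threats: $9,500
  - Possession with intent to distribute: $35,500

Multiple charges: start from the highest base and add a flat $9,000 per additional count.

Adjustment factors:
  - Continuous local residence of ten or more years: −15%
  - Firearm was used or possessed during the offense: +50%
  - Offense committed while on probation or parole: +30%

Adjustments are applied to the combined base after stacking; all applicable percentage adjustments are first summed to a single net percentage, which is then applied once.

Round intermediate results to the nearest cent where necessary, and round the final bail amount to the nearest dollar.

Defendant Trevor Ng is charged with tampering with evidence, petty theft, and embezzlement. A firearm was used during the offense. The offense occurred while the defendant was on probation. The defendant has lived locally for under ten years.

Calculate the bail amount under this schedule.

Base amounts from the schedule: tampering with evidence $2,300; petty theft $1,500; embezzlement $38,350.
Stacking rule: highest base plus $9,000 per additional charge. Highest is embezzlement at $38,350; 2 additional charges → +$18,000. Combined base = $56,350.
Net percentage adjustment: +50% +30% = +80%. $56,350 × 1.8 = $101,430.

$101,430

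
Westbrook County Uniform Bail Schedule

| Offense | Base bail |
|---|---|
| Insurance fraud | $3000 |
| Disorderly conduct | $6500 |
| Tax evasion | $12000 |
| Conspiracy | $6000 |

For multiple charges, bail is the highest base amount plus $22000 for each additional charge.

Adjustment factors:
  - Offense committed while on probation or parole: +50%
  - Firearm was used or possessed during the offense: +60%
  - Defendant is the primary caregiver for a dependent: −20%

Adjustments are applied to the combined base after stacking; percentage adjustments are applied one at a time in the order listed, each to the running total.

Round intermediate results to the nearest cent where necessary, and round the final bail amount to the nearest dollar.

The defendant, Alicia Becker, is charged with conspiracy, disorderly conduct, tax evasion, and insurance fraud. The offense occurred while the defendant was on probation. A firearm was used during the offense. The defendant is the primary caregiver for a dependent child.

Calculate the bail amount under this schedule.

Base amounts from the schedule: conspiracy $6000; disorderly conduct $6500; tax evasion $12000; insurance fraud $3000.
Stacking rule: highest base plus $22000 per additional charge. Highest is tax evasion at $12000; 3 additional charges → +$66000. Combined base = $78000.
Offense committed while on probation or parole (+50%): $78000 × 1.5 = $117000.
Firearm was used or possessed during the offense (+60%): $117000 × 1.6 = $187200.
Defendant is the primary caregiver for a dependent (−20%): $187200 × 0.8 = $149760.

$149760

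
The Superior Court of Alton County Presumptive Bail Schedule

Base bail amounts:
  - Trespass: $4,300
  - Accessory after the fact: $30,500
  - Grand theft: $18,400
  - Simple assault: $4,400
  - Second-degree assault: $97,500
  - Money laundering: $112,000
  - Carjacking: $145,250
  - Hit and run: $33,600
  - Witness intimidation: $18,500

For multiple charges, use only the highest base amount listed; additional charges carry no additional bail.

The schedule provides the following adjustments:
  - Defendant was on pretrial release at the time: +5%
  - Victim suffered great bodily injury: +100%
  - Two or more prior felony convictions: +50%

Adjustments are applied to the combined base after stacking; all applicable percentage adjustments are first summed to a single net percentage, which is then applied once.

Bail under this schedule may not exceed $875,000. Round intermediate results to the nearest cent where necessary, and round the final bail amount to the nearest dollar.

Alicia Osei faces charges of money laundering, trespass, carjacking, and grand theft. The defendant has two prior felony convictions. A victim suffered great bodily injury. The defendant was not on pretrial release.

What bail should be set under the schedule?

$363,125

Base amounts from the schedule: money laundering $112,000; trespass $4,300; carjacking $145,250; grand theft $18,400.
Stacking rule: use the highest base only. Highest is carjacking at $145,250. Combined base = $145,250.
Net percentage adjustment: +100% +50% = +150%. $145,250 × 2.5 = $363,125.
$363,125 is within the $875,000 maximum.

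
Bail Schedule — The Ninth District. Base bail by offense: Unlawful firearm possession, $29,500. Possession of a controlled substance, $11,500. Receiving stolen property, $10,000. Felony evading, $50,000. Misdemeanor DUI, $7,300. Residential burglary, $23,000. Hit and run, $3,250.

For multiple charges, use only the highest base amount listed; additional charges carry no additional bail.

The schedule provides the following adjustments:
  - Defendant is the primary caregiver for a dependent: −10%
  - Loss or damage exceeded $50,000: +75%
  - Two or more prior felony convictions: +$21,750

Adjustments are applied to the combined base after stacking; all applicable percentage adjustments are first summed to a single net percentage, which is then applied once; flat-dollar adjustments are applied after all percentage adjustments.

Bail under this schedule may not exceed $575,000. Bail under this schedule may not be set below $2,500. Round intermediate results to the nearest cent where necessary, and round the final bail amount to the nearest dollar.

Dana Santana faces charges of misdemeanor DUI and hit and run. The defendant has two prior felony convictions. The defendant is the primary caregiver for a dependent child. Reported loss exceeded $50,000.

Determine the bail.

Base amounts from the schedule: misdemeanor DUI $7,300; hit and run $3,250.
Stacking rule: use the highest base only. Highest is misdemeanor DUI at $7,300. Combined base = $7,300.
Net percentage adjustment: −10% +75% = +65%. $7,300 × 1.65 = $12,045.
Two or more prior felony convictions (+$21,750 flat): $12,045 + $21,750 = $33,795.
$33,795 is within the $575,000 maximum.
$33,795 is at or above the $2,500 minimum.

$33,795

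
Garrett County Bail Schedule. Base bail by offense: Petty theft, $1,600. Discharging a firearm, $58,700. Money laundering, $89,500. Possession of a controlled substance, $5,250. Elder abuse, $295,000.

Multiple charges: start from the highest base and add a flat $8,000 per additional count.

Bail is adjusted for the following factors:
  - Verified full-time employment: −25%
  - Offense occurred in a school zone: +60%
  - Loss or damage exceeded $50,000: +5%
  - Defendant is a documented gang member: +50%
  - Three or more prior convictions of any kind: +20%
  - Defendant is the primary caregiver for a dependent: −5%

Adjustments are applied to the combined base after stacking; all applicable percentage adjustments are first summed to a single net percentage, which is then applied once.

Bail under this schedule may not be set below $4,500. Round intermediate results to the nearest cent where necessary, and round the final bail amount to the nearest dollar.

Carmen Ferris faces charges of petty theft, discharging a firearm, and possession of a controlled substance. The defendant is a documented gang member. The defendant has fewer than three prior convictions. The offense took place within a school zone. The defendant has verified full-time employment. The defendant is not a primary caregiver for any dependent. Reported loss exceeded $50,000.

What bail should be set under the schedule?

Base amounts from the schedule: petty theft $1,600; discharging a firearm $58,700; possession of a controlled substance $5,250.
Stacking rule: highest base plus $8,000 per additional charge. Highest is discharging a firearm at $58,700; 2 additional charges → +$16,000. Combined base = $74,700.
Net percentage adjustment: −25% +60% +5% +50% = +90%. $74,700 × 1.9 = $141,930.
$141,930 is at or above the $4,500 minimum.

$141,930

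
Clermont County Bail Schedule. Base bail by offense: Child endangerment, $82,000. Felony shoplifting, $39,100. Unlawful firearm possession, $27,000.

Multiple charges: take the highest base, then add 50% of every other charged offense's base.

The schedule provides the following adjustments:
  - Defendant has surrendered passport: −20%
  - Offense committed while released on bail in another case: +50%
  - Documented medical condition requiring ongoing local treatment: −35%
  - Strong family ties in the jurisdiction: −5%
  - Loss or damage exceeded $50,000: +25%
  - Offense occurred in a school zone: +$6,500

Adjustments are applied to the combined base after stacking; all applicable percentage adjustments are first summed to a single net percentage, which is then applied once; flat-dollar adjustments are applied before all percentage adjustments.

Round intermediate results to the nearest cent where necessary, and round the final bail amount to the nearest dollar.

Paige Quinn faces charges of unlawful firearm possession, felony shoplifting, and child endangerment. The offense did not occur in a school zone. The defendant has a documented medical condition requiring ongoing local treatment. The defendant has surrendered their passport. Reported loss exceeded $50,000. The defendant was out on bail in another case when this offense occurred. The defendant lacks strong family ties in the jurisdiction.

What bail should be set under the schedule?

$138,060

Base amounts from the schedule: unlawful firearm possession $27,000; felony shoplifting $39,100; child endangerment $82,000.
Stacking rule: highest base plus 50% of each additional charge. Highest is child endangerment at $82,000. Additional: $27,000 × 50% = $13,500; $39,100 × 50% = $19,550. Combined base = $82,000 + $33,050 = $115,050.
Net percentage adjustment: −20% +50% −35% +25% = +20%. $115,050 × 1.2 = $138,060.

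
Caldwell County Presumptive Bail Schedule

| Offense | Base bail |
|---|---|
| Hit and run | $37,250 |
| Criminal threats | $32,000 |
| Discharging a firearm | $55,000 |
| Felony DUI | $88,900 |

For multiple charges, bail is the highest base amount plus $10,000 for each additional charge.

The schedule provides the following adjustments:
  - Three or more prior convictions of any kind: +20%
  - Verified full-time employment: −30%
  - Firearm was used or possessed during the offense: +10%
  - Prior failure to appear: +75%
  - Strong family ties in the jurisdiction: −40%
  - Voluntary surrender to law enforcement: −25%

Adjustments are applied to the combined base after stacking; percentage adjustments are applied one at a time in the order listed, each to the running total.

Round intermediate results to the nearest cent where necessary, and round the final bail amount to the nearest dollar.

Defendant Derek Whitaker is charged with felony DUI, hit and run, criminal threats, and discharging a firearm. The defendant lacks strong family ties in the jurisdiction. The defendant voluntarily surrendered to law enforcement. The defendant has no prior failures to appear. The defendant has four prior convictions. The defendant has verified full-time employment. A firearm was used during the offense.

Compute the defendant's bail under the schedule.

$82,398

Base amounts from the schedule: felony DUI $88,900; hit and run $37,250; criminal threats $32,000; discharging a firearm $55,000.
Stacking rule: highest base plus $10,000 per additional charge. Highest is felony DUI at $88,900; 3 additional charges → +$30,000. Combined base = $118,900.
Three or more prior convictions of any kind (+20%): $118,900 × 1.2 = $142,680.
Verified full-time employment (−30%): $142,680 × 0.7 = $99,876.
Firearm was used or possessed during the offense (+10%): $99,876 × 1.1 = $109,863.60.
Voluntary surrender to law enforcement (−25%): $109,863.60 × 0.75 = $82,397.70.
Rounded to the nearest dollar: $82,398.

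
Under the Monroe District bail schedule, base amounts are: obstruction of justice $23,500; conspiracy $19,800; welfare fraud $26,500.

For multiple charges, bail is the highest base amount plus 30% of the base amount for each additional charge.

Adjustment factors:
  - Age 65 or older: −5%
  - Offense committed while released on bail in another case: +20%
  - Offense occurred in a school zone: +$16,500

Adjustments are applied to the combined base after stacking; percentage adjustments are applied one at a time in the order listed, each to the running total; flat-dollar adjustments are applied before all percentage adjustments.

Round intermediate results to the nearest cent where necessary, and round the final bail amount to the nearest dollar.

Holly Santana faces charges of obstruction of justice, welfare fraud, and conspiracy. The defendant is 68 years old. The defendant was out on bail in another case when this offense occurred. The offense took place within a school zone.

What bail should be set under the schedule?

$63,829

Base amounts from the schedule: obstruction of justice $23,500; welfare fraud $26,500; conspiracy $19,800.
Stacking rule: highest base plus 30% of each additional charge. Highest is welfare fraud at $26,500. Additional: $23,500 × 30% = $7,050; $19,800 × 30% = $5,940. Combined base = $26,500 + $12,990 = $39,490.
Offense occurred in a school zone (+$16,500 flat): $39,490 + $16,500 = $55,990.
Age 65 or older (−5%): $55,990 × 0.95 = $53,190.50.
Offense committed while released on bail in another case (+20%): $53,190.50 × 1.2 = $63,828.60.
Rounded to the nearest dollar: $63,829.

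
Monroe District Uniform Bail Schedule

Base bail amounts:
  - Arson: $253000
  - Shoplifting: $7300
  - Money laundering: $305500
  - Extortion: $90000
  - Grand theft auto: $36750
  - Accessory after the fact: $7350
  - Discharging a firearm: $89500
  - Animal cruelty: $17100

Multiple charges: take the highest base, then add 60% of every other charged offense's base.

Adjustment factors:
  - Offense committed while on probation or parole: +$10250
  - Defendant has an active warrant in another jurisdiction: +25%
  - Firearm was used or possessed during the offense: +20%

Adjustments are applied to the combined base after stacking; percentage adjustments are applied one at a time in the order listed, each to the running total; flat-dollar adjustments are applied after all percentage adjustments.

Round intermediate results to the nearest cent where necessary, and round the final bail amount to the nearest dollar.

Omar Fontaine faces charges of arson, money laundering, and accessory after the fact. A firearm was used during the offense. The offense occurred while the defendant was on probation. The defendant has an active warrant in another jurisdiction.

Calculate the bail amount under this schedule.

$702815

Base amounts from the schedule: arson $253000; money laundering $305500; accessory after the fact $7350.
Stacking rule: highest base plus 60% of each additional charge. Highest is money laundering at $305500. Additional: $253000 × 60% = $151800; $7350 × 60% = $4410. Combined base = $305500 + $156210 = $461710.
Defendant has an active warrant in another jurisdiction (+25%): $461710 × 1.25 = $577137.50.
Firearm was used or possessed during the offense (+20%): $577137.50 × 1.2 = $692565.
Offense committed while on probation or parole (+$10250 flat): $692565 + $10250 = $702815.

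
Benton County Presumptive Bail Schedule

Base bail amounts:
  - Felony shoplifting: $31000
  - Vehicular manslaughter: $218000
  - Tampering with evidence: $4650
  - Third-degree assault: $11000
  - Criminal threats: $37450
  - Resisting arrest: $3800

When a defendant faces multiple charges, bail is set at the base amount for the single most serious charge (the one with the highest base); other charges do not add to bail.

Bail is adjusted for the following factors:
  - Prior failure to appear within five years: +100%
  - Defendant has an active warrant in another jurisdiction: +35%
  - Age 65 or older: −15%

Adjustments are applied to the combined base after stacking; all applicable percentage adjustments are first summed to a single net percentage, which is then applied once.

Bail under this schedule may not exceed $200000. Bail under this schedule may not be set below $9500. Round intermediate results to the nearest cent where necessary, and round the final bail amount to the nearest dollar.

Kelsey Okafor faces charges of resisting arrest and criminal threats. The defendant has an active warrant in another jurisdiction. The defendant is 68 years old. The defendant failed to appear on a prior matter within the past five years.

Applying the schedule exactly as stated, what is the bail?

Base amounts from the schedule: resisting arrest $3800; criminal threats $37450.
Stacking rule: use the highest base only. Highest is criminal threats at $37450. Combined base = $37450.
Net percentage adjustment: +100% +35% −15% = +120%. $37450 × 2.2 = $82390.
$82390 is within the $200000 maximum.
$82390 is at or above the $9500 minimum.

$82390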